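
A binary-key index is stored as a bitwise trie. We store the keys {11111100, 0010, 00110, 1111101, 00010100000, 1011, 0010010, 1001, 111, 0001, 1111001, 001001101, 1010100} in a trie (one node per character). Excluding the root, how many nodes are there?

For each word, the new-node count is its length minus the longest prefix already in the trie:
  "11111100" → 8 new (1, 1, 1, 1, 1, 1, 0, 0)
  "0010" → 4 new (0, 0, 1, 0)
  "00110" → prefix "001" already present; 2 new (1, 0)
  "1111101" → prefix "11111" already present; 2 new (0, 1)
  "00010100000" → prefix "00" already present; 9 new (0, 1, 0, 1, 0, 0, 0, 0, 0)
  "1011" → prefix "1" already present; 3 new (0, 1, 1)
  "0010010" → prefix "0010" already present; 3 new (0, 1, 0)
  "1001" → prefix "10" already present; 2 new (0, 1)
  "111" → prefix "111" already present; 0 new (none)
  "0001" → prefix "0001" already present; 0 new (none)
  "1111001" → prefix "1111" already present; 3 new (0, 0, 1)
  "001001101" → prefix "001001" already present; 3 new (1, 0, 1)
  "1010100" → prefix "101" already present; 4 new (0, 1, 0, 0)
Total nodes = 8 + 4 + 2 + 2 + 9 + 3 + 3 + 2 + 0 + 0 + 3 + 3 + 4 = 43

43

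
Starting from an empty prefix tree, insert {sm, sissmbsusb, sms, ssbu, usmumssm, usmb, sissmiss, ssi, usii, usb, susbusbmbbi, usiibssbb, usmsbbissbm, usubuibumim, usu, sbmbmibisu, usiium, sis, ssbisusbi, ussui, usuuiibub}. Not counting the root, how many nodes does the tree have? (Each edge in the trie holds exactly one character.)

Insert word by word; a character creates a node only if that edge doesn't already exist:
  "sm" → 2 new (s, m)
  "sissmbsusb" → prefix "s" already present; 9 new (i, s, s, m, b, s, u, s, b)
  "sms" → prefix "sm" already present; 1 new (s)
  "ssbu" → prefix "s" already present; 3 new (s, b, u)
  "usmumssm" → 8 new (u, s, m, u, m, s, s, m)
  "usmb" → prefix "usm" already present; 1 new (b)
  "sissmiss" → prefix "sissm" already present; 3 new (i, s, s)
  "ssi" → prefix "ss" already present; 1 new (i)
  "usii" → prefix "us" already present; 2 new (i, i)
  "usb" → prefix "us" already present; 1 new (b)
  "susbusbmbbi" → prefix "s" already present; 10 new (u, s, b, u, s, b, m, b, b, i)
  "usiibssbb" → prefix "usii" already present; 5 new (b, s, s, b, b)
  "usmsbbissbm" → prefix "usm" already present; 8 new (s, b, b, i, s, s, b, m)
  "usubuibumim" → prefix "us" already present; 9 new (u, b, u, i, b, u, m, i, m)
  "usu" → prefix "usu" already present; 0 new (none)
  "sbmbmibisu" → prefix "s" already present; 9 new (b, m, b, m, i, b, i, s, u)
  "usiium" → prefix "usii" already present; 2 new (u, m)
  "sis" → prefix "sis" already present; 0 new (none)
  "ssbisusbi" → prefix "ssb" already present; 6 new (i, s, u, s, b, i)
  "ussui" → prefix "us" already present; 3 new (s, u, i)
  "usuuiibub" → prefix "usu" already present; 6 new (u, i, i, b, u, b)
Total nodes = 2 + 9 + 1 + 3 + 8 + 1 + 3 + 1 + 2 + 1 + 10 + 5 + 8 + 9 + 0 + 9 + 2 + 0 + 6 + 3 + 6 = 89

89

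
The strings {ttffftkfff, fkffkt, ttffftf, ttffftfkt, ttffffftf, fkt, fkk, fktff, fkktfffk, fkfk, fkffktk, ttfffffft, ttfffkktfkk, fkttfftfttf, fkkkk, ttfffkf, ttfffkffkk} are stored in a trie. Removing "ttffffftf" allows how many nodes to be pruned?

Walk "ttffffftf" from the leaf back toward the root, removing each node that no remaining word uses.
The suffix "tf" (2 nodes) is used only by "ttffffftf"; the node for "ttfffff" still has the child "f", so pruning stops there.
Nodes removed: 2

2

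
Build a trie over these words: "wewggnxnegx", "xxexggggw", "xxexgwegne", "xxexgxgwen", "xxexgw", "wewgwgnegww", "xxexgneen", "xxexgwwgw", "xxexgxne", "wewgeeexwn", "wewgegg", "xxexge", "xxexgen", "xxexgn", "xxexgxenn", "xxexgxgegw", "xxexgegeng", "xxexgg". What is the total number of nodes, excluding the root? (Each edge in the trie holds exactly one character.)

66

For each word, the new-node count is its length minus the longest prefix already in the trie:
  "wewggnxnegx" → 11 new (w, e, w, g, g, n, x, n, e, g, x)
  "xxexggggw" → 9 new (x, x, e, x, g, g, g, g, w)
  "xxexgwegne" → prefix "xxexg" already present; 5 new (w, e, g, n, e)
  "xxexgxgwen" → prefix "xxexg" already present; 5 new (x, g, w, e, n)
  "xxexgw" → prefix "xxexgw" already present; 0 new (none)
  "wewgwgnegww" → prefix "wewg" already present; 7 new (w, g, n, e, g, w, w)
  "xxexgneen" → prefix "xxexg" already present; 4 new (n, e, e, n)
  "xxexgwwgw" → prefix "xxexgw" already present; 3 new (w, g, w)
  "xxexgxne" → prefix "xxexgx" already present; 2 new (n, e)
  "wewgeeexwn" → prefix "wewg" already present; 6 new (e, e, e, x, w, n)
  "wewgegg" → prefix "wewge" already present; 2 new (g, g)
  "xxexge" → prefix "xxexg" already present; 1 new (e)
  "xxexgen" → prefix "xxexge" already present; 1 new (n)
  "xxexgn" → prefix "xxexgn" already present; 0 new (none)
  "xxexgxenn" → prefix "xxexgx" already present; 3 new (e, n, n)
  "xxexgxgegw" → prefix "xxexgxg" already present; 3 new (e, g, w)
  "xxexgegeng" → prefix "xxexge" already present; 4 new (g, e, n, g)
  "xxexgg" → prefix "xxexgg" already present; 0 new (none)
Total nodes = 11 + 9 + 5 + 5 + 0 + 7 + 4 + 3 + 2 + 6 + 2 + 1 + 1 + 0 + 3 + 3 + 4 + 0 = 66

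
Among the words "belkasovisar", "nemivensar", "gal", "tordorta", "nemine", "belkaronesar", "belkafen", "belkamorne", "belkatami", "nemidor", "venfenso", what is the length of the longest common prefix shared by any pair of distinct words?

5

Equivalently: take the maximum, over all pairs, of their longest common prefix length.
"belkafen" and "belkamorne" agree on "belka" (5 characters) before diverging; nothing deeper is shared.
Longest shared-prefix length: 5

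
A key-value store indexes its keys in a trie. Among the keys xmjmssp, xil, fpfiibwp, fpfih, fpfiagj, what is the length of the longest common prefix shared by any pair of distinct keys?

Look for the deepest trie node that still has at least two words in its subtree.
"fpfiagj" and "fpfih" agree on "fpfi" (4 characters) before diverging; nothing deeper is shared.
Longest shared-prefix length: 4

4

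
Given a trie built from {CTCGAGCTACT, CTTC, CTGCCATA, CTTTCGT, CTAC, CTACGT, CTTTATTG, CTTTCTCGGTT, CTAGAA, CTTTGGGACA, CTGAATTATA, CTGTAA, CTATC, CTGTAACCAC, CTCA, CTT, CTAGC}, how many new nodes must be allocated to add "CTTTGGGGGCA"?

4

Walking "CTTTGGGGGCA" from the root, the first 7 characters ("CTTTGGG") follow existing edges; "G" is the first miss.
So 11 − 7 = 4 new nodes.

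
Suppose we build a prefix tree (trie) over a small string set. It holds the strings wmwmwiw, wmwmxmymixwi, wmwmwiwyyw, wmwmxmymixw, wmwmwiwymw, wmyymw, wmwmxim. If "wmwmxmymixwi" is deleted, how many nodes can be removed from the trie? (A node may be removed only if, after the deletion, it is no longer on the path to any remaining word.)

After clearing the end-marker at "wmwmxmymixwi", prune upward until reaching a node still needed by another word.
The suffix "i" (1 node) is used only by "wmwmxmymixwi"; "wmwmxmymixw" is itself a stored word, so pruning stops there.
Nodes removed: 1

1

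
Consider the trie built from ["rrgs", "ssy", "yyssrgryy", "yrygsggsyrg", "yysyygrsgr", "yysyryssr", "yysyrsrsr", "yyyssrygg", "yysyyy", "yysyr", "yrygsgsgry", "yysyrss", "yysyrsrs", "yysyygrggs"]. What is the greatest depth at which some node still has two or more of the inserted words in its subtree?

8

The deepest shared node is where two words last agree before diverging.
e.g. "yysyrsrs" and "yysyrsrsr" share the prefix "yysyrsrs" of length 8; no pair shares a longer one.
Longest shared-prefix length: 8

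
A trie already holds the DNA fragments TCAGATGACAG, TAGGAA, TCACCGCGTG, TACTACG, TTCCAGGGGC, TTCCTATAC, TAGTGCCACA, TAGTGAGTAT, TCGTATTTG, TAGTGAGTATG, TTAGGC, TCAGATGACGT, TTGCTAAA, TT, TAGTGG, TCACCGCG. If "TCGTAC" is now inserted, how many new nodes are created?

1

"TCGTA" is already a path in the trie; the remaining "C" must be added.
So 6 − 5 = 1 new nodes.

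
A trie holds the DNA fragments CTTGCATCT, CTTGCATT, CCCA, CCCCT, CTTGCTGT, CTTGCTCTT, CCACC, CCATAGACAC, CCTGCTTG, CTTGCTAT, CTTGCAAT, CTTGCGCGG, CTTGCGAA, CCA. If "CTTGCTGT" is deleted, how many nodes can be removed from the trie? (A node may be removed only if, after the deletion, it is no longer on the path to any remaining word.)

After clearing the end-marker at "CTTGCTGT", prune upward until reaching a node still needed by another word.
The suffix "GT" (2 nodes) is used only by "CTTGCTGT"; the node for "CTTGCT" still has the child "C", so pruning stops there.
Nodes removed: 2

2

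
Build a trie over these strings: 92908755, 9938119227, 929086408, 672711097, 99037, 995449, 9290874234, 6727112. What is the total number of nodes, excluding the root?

42

Trace insertions, counting only characters that open a new branch:
  "92908755" → 8 new (9, 2, 9, 0, 8, 7, 5, 5)
  "9938119227" → prefix "9" already present; 9 new (9, 3, 8, 1, 1, 9, 2, 2, 7)
  "929086408" → prefix "92908" already present; 4 new (6, 4, 0, 8)
  "672711097" → 9 new (6, 7, 2, 7, 1, 1, 0, 9, 7)
  "99037" → prefix "99" already present; 3 new (0, 3, 7)
  "995449" → prefix "99" already present; 4 new (5, 4, 4, 9)
  "9290874234" → prefix "929087" already present; 4 new (4, 2, 3, 4)
  "6727112" → prefix "672711" already present; 1 new (2)
Total nodes = 8 + 9 + 4 + 9 + 3 + 4 + 4 + 1 = 42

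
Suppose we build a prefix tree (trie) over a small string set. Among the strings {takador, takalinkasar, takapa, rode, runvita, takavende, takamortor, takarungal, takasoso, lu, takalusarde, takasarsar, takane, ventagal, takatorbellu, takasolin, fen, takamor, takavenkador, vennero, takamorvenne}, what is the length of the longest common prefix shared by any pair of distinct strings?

Equivalently: take the maximum, over all pairs, of their longest common prefix length.
e.g. "takamor" and "takamortor" share the prefix "takamor" of length 7; no pair shares a longer one.
Longest shared-prefix length: 7

7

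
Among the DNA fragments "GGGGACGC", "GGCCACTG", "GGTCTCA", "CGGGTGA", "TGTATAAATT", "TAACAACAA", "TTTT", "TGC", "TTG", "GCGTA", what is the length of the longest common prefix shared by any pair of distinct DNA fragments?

2

The deepest shared node is where two words last agree before diverging.
e.g. "GGCCACTG" and "GGGGACGC" share the prefix "GG" of length 2; no pair shares a longer one.
Longest shared-prefix length: 2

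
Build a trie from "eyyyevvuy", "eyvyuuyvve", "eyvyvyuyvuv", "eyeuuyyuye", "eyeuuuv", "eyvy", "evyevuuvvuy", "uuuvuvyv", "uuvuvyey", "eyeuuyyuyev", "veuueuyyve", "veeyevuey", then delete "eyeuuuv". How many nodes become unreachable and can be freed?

2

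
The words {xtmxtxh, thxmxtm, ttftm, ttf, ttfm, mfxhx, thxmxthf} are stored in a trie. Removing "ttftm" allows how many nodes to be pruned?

2

A node on "ttftm"'s path can go only if nothing else ends at it or branches off below it.
The suffix "tm" (2 nodes) is used only by "ttftm"; the node for "ttf" still has the child "m", so pruning stops there.
Nodes removed: 2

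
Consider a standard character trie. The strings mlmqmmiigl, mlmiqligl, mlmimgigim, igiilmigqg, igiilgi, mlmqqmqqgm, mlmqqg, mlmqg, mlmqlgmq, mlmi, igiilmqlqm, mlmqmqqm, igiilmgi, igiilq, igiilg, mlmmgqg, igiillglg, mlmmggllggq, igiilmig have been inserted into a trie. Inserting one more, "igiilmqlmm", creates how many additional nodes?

2

Walking "igiilmqlmm" from the root, the first 8 characters ("igiilmql") follow existing edges; "m" is the first miss.
Each of the 2 remaining characters creates one node.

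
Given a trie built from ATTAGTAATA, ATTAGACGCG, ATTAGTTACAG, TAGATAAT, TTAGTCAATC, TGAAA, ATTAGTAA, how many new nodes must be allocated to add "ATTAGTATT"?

2

The longest prefix of "ATTAGTATT" already in the trie is "ATTAGTA" (length 7).
New nodes needed: |"ATTAGTATT"| − 7 = 9 − 7 = 2.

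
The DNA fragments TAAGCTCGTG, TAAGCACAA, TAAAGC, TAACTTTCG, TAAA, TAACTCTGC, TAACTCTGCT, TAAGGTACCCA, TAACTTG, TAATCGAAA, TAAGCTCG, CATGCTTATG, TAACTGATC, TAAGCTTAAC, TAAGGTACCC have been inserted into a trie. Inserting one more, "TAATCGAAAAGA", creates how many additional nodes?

The longest prefix of "TAATCGAAAAGA" already in the trie is "TAATCGAAA" (length 9).
New nodes needed: |"TAATCGAAAAGA"| − 9 = 12 − 9 = 3.

3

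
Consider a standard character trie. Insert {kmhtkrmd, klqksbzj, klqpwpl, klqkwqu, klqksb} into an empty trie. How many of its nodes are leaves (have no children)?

A leaf is a node with no children — equivalently, the end of a word that is not a proper prefix of any other stored word.
Those words: "klqksbzj", "klqkwqu", "klqpwpl", "kmhtkrmd"
Leaf count: 4

4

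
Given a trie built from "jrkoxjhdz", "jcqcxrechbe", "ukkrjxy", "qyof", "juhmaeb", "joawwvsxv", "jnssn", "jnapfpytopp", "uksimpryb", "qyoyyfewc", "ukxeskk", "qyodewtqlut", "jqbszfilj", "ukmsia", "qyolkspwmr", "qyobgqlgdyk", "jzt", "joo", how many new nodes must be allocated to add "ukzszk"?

4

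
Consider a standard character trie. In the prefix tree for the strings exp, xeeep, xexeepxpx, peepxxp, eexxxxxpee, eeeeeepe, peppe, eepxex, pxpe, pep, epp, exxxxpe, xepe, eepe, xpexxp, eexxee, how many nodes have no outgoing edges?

A leaf is a node with no children — equivalently, the end of a word that is not a proper prefix of any other stored word.
Those words: "eeeeeepe", "eepe", "eepxex", "eexxee", "eexxxxxpee", "epp", "exp", "exxxxpe", "peepxxp", "peppe", "pxpe", "xeeep", "xepe", "xexeepxpx", "xpexxp"
Leaf count: 15

15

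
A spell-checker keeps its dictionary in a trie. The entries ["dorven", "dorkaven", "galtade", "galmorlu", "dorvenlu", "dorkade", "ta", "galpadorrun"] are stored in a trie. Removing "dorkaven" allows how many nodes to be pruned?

A node on "dorkaven"'s path can go only if nothing else ends at it or branches off below it.
The suffix "ven" (3 nodes) is used only by "dorkaven"; the node for "dorka" still has the child "d", so pruning stops there.
Nodes removed: 3

3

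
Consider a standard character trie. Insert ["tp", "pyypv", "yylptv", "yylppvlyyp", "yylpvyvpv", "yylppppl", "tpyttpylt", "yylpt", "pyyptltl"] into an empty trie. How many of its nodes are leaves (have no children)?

A leaf is a node with no children — equivalently, the end of a word that is not a proper prefix of any other stored word.
Those words: "pyyptltl", "pyypv", "tpyttpylt", "yylppppl", "yylppvlyyp", "yylptv", "yylpvyvpv"
Leaf count: 7

7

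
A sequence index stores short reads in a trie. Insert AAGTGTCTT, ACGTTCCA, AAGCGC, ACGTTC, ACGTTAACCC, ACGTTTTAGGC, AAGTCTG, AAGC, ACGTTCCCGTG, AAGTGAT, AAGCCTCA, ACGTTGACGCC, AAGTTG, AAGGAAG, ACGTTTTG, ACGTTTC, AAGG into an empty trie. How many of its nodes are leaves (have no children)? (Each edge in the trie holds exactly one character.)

Leaves are exactly the stored words that no other stored word extends.
Those words: "AAGCCTCA", "AAGCGC", "AAGGAAG", "AAGTCTG", "AAGTGAT", "AAGTGTCTT", "AAGTTG", "ACGTTAACCC", "ACGTTCCA", "ACGTTCCCGTG", "ACGTTGACGCC", "ACGTTTC", "ACGTTTTAGGC", "ACGTTTTG"
Leaf count: 14

14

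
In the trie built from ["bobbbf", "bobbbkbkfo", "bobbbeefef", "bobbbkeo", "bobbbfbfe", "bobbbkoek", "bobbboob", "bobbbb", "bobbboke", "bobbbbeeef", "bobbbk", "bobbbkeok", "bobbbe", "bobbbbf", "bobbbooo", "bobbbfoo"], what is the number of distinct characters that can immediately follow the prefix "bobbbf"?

2

Follow the path "bobbbf" to its node, then look at its outgoing edges.
Characters that immediately follow "bobbbf" among the stored strings: {b, o}.
That node has 2 child edges.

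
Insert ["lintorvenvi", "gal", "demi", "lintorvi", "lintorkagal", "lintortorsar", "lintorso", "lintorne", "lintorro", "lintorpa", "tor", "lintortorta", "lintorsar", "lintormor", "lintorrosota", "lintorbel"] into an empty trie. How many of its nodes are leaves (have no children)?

A leaf is a node with no children — equivalently, the end of a word that is not a proper prefix of any other stored word.
Those words: "demi", "gal", "lintorbel", "lintorkagal", "lintormor", "lintorne", "lintorpa", "lintorrosota", "lintorsar", "lintorso", "lintortorsar", "lintortorta", "lintorvenvi", "lintorvi", "tor"
Leaf count: 15

15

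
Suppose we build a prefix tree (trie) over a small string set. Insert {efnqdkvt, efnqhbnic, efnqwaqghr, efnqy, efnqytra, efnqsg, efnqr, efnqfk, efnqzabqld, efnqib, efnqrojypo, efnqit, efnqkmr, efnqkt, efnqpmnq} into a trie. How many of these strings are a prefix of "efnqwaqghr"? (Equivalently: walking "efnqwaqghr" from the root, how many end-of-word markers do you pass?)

1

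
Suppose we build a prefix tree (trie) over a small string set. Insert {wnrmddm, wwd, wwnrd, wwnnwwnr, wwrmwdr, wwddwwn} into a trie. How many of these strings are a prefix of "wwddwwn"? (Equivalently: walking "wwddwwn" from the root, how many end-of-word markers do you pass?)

2

Check each prefix of "wwddwwn" against the stored set — each match is an end-marker on the path.
Prefixes of the query that are stored words: "wwd", "wwddwwn"
Count: 2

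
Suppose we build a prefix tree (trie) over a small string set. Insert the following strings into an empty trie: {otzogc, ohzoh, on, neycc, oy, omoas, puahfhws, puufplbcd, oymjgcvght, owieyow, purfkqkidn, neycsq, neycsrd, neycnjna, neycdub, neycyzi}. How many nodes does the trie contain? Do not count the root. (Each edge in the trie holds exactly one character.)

72

Count nodes per top-level branch (shared prefixes stored once):
  'n'-branch (neycc, neycdub, neycnjna, neycsq, neycsrd, neycyzi): 19 nodes
  'o'-branch (ohzoh, omoas, on, otzogc, owieyow, oy, oymjgcvght): 30 nodes
  'p'-branch (puahfhws, purfkqkidn, puufplbcd): 23 nodes
Sum: 72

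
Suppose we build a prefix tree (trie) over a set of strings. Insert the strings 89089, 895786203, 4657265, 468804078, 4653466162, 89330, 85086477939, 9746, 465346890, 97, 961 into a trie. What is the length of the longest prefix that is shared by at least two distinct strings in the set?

Look for the deepest trie node that still has at least two words in its subtree.
"4653466162" and "465346890" agree on "465346" (6 characters) before diverging; nothing deeper is shared.
Longest shared-prefix length: 6

6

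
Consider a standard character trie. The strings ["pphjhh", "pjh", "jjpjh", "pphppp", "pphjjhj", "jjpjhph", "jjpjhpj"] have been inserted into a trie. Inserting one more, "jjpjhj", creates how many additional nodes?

"jjpjh" is already a path in the trie; the remaining "j" must be added.
So 6 − 5 = 1 new nodes.

1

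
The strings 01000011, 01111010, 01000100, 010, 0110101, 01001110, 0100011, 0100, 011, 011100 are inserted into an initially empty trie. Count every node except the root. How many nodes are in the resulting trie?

For each word, the new-node count is its length minus the longest prefix already in the trie:
  "01000011" → 8 new (0, 1, 0, 0, 0, 0, 1, 1)
  "01111010" → prefix "01" already present; 6 new (1, 1, 1, 0, 1, 0)
  "01000100" → prefix "01000" already present; 3 new (1, 0, 0)
  "010" → prefix "010" already present; 0 new (none)
  "0110101" → prefix "011" already present; 4 new (0, 1, 0, 1)
  "01001110" → prefix "0100" already present; 4 new (1, 1, 1, 0)
  "0100011" → prefix "010001" already present; 1 new (1)
  "0100" → prefix "0100" already present; 0 new (none)
  "011" → prefix "011" already present; 0 new (none)
  "011100" → prefix "0111" already present; 2 new (0, 0)
Total nodes = 8 + 6 + 3 + 0 + 4 + 4 + 1 + 0 + 0 + 2 = 28

28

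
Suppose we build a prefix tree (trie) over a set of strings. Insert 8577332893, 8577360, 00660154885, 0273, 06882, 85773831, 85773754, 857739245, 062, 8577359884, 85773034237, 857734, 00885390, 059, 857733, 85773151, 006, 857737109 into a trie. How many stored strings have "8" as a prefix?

Filter for entries beginning with "8":
Matches: "85773034237", "85773151", "857733", "8577332893", "857734", "8577359884", "8577360", "857737109", "85773754", "85773831", "857739245"
Count: 11

11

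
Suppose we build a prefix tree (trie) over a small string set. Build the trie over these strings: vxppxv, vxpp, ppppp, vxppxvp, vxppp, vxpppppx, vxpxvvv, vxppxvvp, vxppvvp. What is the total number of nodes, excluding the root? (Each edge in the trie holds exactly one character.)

25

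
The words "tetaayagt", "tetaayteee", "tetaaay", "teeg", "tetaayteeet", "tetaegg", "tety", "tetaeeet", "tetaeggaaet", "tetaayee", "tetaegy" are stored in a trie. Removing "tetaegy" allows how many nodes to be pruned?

Walk "tetaegy" from the leaf back toward the root, removing each node that no remaining word uses.
The suffix "y" (1 node) is used only by "tetaegy"; the node for "tetaeg" still has the child "g", so pruning stops there.
Nodes removed: 1

1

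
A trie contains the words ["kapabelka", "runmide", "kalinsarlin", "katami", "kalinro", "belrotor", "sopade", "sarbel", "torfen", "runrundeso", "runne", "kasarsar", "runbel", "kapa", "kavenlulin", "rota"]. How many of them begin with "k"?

Filter for entries beginning with "k":
Words under "k": kalinro, kalinsarlin, kapa, kapabelka, kasarsar, katami, kavenlulin
Count: 7

7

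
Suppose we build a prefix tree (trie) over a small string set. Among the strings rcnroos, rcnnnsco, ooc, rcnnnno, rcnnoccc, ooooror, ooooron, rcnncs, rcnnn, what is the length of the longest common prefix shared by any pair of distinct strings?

6

Equivalently: take the maximum, over all pairs, of their longest common prefix length.
"ooooron" and "ooooror" agree on "ooooro" (6 characters) before diverging; nothing deeper is shared.
Longest shared-prefix length: 6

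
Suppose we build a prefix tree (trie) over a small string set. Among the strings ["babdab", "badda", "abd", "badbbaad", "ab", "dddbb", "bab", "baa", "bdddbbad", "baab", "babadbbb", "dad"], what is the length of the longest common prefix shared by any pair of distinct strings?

3

Look for the deepest trie node that still has at least two words in its subtree.
e.g. "baa" and "baab" share the prefix "baa" of length 3; no pair shares a longer one.
Longest shared-prefix length: 3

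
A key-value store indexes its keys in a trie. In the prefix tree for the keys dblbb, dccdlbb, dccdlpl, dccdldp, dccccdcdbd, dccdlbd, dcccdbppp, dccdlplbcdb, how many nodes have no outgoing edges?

7

A leaf is a node with no children — equivalently, the end of a word that is not a proper prefix of any other stored word.
Those words: "dblbb", "dccccdcdbd", "dcccdbppp", "dccdlbb", "dccdlbd", "dccdldp", "dccdlplbcdb"
Leaf count: 7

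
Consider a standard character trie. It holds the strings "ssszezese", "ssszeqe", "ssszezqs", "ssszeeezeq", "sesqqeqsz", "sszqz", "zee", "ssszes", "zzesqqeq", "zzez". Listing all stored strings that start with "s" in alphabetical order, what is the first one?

sesqqeqsz

DFS of the "s" subtree visits, in order: "sesqqeqsz", "ssszeeezeq", "ssszeqe", "ssszes", "ssszezese", "ssszezqs", "sszqz"
Position 1: sesqqeqsz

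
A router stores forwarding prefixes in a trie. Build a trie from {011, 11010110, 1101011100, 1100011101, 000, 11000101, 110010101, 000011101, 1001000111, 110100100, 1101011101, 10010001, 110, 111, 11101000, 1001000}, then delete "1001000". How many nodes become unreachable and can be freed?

Walk "1001000" from the leaf back toward the root, removing each node that no remaining word uses.
Every node on "1001000" is still needed (e.g. by "1001000111"), so nothing is freed.
Nodes removed: 0

0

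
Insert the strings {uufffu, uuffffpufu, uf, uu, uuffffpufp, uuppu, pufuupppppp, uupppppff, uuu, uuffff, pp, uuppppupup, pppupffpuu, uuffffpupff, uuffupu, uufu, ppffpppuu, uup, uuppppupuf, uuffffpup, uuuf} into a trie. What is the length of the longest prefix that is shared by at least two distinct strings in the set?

Look for the deepest trie node that still has at least two words in its subtree.
"uuffffpufp" and "uuffffpufu" agree on "uuffffpuf" (9 characters) before diverging; nothing deeper is shared.
Longest shared-prefix length: 9

9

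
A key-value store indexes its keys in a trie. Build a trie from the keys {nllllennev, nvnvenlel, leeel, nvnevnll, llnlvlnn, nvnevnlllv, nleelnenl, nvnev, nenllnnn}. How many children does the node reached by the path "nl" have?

2

The children of the "nl" node are the distinct next characters among strings starting with "nl".
Distinct next characters after "nl": e, l.
That node has 2 child edges.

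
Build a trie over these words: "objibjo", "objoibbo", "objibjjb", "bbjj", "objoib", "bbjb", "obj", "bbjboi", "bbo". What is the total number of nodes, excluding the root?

Count nodes per top-level branch (shared prefixes stored once):
  'b'-branch (bbjb, bbjboi, bbjj, bbo): 8 nodes
  'o'-branch (obj, objibjjb, objibjo, objoib, objoibbo): 14 nodes
Sum: 22

22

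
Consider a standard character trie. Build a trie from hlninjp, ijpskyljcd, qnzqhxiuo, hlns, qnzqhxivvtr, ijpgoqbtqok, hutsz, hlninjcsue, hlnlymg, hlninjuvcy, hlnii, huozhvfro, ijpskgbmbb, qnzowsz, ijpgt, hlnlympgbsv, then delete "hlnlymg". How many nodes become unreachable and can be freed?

1

A node on "hlnlymg"'s path can go only if nothing else ends at it or branches off below it.
The suffix "g" (1 node) is used only by "hlnlymg"; the node for "hlnlym" still has the child "p", so pruning stops there.
Nodes removed: 1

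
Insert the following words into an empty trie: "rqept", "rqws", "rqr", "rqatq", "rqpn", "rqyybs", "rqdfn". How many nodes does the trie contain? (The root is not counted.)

20

Count nodes per top-level branch (shared prefixes stored once):
  'r'-branch (rqatq, rqdfn, rqept, rqpn, rqr, rqws, rqyybs): 20 nodes
Sum: 20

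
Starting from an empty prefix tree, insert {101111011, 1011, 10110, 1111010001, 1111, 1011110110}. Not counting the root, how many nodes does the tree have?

20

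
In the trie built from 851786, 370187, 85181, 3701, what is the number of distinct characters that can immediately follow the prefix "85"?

The children of the "85" node are the distinct next characters among strings starting with "85".
Distinct next characters after "85": 1.
That node has 1 child edge.

1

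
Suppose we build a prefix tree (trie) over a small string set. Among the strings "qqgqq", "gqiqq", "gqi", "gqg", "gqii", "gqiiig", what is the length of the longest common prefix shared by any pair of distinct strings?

The deepest shared node is where two words last agree before diverging.
"gqii" and "gqiiig" agree on "gqii" (4 characters) before diverging; nothing deeper is shared.
Longest shared-prefix length: 4

4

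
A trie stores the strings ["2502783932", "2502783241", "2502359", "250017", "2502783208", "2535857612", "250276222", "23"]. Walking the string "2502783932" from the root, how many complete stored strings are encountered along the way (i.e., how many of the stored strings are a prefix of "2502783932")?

Walk "2502783932" from the root; an end-of-word marker is hit whenever a stored word is a prefix of "2502783932".
Prefixes of the query that are stored words: "2502783932"
Count: 1

1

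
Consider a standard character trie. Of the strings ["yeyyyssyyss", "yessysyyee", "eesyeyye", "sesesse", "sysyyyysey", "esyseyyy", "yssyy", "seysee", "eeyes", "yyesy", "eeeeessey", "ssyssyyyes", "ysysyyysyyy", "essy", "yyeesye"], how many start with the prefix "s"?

4

Traverse to the node for "s", then collect every word in that subtree.
Words under "s": sesesse, seysee, ssyssyyyes, sysyyyysey
Count: 4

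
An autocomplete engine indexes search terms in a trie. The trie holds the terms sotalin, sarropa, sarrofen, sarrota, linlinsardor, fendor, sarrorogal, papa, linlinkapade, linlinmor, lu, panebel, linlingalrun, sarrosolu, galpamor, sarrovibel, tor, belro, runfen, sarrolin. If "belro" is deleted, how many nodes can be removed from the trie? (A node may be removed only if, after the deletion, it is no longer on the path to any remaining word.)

5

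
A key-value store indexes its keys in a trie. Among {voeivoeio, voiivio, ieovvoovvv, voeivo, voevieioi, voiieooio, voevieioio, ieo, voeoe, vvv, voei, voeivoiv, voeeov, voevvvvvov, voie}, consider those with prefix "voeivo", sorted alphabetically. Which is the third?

voeivoiv

Words with prefix "voeivo", in lexicographic order: "voeivo", "voeivoeio", "voeivoiv"
The 3rd is voeivoiv.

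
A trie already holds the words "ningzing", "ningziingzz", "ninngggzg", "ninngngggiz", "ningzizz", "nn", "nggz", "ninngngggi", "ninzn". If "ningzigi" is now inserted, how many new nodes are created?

Walking "ningzigi" from the root, the first 6 characters ("ningzi") follow existing edges; "g" is the first miss.
So 8 − 6 = 2 new nodes.

2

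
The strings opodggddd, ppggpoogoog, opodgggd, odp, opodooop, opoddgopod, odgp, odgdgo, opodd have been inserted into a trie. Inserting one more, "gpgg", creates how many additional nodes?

4

Nothing in the trie begins with "g"; the whole of "gpgg" is new.
4 − 0 = 4 new nodes.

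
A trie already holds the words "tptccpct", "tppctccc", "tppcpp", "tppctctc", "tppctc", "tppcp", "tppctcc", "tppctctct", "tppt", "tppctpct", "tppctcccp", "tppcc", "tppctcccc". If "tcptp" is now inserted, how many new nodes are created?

4

"t" is already a path in the trie; the remaining "cptp" must be added.
New nodes needed: |"tcptp"| − 1 = 5 − 1 = 4.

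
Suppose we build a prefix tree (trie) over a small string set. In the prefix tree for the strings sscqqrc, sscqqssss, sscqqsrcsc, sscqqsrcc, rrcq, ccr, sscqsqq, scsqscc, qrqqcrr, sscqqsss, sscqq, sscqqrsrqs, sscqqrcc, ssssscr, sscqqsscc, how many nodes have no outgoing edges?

A leaf is a node with no children — equivalently, the end of a word that is not a proper prefix of any other stored word.
Those words: "ccr", "qrqqcrr", "rrcq", "scsqscc", "sscqqrcc", "sscqqrsrqs", "sscqqsrcc", "sscqqsrcsc", "sscqqsscc", "sscqqssss", "sscqsqq", "ssssscr"
Leaf count: 12

12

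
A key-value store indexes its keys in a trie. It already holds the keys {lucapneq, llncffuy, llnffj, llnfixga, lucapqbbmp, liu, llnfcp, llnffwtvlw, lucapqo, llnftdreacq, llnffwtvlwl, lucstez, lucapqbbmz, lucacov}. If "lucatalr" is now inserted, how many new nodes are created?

4

Walking "lucatalr" from the root, the first 4 characters ("luca") follow existing edges; "t" is the first miss.
New nodes needed: |"lucatalr"| − 4 = 8 − 4 = 4.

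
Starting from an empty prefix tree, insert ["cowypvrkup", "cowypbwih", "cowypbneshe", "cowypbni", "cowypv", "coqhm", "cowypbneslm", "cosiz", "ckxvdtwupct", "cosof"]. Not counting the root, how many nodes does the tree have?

Trie structure (* marks end of a word):
(root)
└─ c
   ├─ k
   │  └─ x
   │     └─ v
   │        └─ d
   │           └─ t
   │              └─ w
   │                 └─ u
   │                    └─ p
   │                       └─ c
   │                          └─ t *
   └─ o
      ├─ q
      │  └─ h
      │     └─ m *
      ├─ s
      │  ├─ i
      │  │  └─ z *
      │  └─ o
      │     └─ f *
      └─ w
         └─ y
            └─ p
               ├─ b
               │  ├─ n
               │  │  ├─ e
               │  │  │  └─ s
               │  │  │     ├─ h
               │  │  │     │  └─ e *
               │  │  │     └─ l
               │  │  │        └─ m *
               │  │  └─ i *
               │  └─ w
               │     └─ i
               │        └─ h *
               └─ v *
                  └─ r
                     └─ k
                        └─ u
                           └─ p *
Counting every labelled node above: 40.

40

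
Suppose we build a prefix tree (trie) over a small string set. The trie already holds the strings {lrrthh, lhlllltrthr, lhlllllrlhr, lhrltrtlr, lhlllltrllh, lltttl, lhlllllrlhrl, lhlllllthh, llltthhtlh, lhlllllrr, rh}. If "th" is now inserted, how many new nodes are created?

2

"th" shares no prefix with any stored word, so all 2 characters open new nodes.
2 − 0 = 2 new nodes.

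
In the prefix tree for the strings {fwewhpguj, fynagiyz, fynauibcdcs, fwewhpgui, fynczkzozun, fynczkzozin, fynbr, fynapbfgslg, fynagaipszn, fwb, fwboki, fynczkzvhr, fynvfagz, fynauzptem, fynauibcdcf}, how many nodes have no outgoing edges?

14

A leaf is a node with no children — equivalently, the end of a word that is not a proper prefix of any other stored word.
Those words: "fwboki", "fwewhpgui", "fwewhpguj", "fynagaipszn", "fynagiyz", "fynapbfgslg", "fynauibcdcf", "fynauibcdcs", "fynauzptem", "fynbr", "fynczkzozin", "fynczkzozun", "fynczkzvhr", "fynvfagz"
Leaf count: 14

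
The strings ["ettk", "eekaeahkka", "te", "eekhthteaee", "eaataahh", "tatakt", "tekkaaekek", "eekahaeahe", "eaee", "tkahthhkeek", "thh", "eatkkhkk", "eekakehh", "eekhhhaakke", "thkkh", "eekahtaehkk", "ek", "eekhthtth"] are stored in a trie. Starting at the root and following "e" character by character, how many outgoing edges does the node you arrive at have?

4

Walk "e" from the root, arriving at one node.
Distinct next characters after "e": a, e, k, t.
That node has 4 child edges.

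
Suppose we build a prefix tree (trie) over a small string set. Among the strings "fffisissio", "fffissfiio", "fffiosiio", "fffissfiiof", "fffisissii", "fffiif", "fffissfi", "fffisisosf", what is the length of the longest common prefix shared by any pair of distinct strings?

10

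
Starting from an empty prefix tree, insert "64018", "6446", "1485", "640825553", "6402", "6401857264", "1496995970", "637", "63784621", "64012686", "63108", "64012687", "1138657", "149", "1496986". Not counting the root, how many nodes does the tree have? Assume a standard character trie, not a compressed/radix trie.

54

Count nodes per top-level branch (shared prefixes stored once):
  '1'-branch (1138657, 1485, 149, 1496986, 1496995970): 20 nodes
  '6'-branch (63108, 637, 63784621, 64012686, 64012687, 64018, 6401857264, 6402, 640825553, 6446): 34 nodes
Sum: 54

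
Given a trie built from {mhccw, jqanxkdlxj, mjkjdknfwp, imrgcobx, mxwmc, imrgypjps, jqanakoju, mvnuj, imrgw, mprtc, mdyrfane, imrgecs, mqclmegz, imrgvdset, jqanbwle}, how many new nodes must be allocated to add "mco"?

"m" is already a path in the trie; the remaining "co" must be added.
So 3 − 1 = 2 new nodes.

2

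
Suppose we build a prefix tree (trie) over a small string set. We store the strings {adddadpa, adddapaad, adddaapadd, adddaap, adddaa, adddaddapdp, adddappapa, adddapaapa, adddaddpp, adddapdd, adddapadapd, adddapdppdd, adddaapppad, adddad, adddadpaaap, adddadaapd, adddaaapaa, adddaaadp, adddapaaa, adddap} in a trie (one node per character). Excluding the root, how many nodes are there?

58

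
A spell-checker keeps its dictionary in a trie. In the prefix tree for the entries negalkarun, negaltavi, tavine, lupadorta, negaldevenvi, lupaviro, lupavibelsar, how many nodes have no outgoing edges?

7

Leaves are exactly the stored words that no other stored word extends.
Those words: "lupadorta", "lupavibelsar", "lupaviro", "negaldevenvi", "negalkarun", "negaltavi", "tavine"
Leaf count: 7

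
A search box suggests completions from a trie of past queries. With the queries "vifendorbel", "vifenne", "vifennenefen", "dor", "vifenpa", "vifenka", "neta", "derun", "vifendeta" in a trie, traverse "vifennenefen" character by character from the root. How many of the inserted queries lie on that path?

Walk "vifennenefen" from the root; an end-of-word marker is hit whenever a stored word is a prefix of "vifennenefen".
Prefixes of the query that are stored words: "vifenne", "vifennenefen"
Count: 2

2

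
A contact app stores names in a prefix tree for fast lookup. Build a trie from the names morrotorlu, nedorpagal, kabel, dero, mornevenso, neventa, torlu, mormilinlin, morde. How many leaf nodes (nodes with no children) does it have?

Leaves are exactly the stored words that no other stored word extends.
Those words: "dero", "kabel", "morde", "mormilinlin", "mornevenso", "morrotorlu", "nedorpagal", "neventa", "torlu"
Leaf count: 9

9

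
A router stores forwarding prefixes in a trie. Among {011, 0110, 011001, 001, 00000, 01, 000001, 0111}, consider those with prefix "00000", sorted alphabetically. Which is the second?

000001

Words with prefix "00000", in lexicographic order: "00000", "000001"
The 2nd is 000001.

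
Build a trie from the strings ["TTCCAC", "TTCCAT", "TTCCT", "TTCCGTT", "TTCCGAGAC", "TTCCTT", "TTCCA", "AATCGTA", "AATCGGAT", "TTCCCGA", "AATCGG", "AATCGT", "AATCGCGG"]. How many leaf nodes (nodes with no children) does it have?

A leaf is a node with no children — equivalently, the end of a word that is not a proper prefix of any other stored word.
Those words: "AATCGCGG", "AATCGGAT", "AATCGTA", "TTCCAC", "TTCCAT", "TTCCCGA", "TTCCGAGAC", "TTCCGTT", "TTCCTT"
Leaf count: 9

9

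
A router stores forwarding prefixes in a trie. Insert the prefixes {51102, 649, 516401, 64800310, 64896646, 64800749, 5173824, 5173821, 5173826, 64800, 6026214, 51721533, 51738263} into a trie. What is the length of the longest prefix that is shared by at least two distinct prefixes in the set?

7

Equivalently: take the maximum, over all pairs, of their longest common prefix length.
"5173826" and "51738263" agree on "5173826" (7 characters) before diverging; nothing deeper is shared.
Longest shared-prefix length: 7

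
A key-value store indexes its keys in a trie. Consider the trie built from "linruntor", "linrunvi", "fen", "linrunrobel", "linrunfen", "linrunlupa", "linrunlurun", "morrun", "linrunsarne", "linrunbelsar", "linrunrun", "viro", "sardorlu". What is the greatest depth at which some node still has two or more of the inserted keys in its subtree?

8

The deepest shared node is where two words last agree before diverging.
e.g. "linrunlupa" and "linrunlurun" share the prefix "linrunlu" of length 8; no pair shares a longer one.
Longest shared-prefix length: 8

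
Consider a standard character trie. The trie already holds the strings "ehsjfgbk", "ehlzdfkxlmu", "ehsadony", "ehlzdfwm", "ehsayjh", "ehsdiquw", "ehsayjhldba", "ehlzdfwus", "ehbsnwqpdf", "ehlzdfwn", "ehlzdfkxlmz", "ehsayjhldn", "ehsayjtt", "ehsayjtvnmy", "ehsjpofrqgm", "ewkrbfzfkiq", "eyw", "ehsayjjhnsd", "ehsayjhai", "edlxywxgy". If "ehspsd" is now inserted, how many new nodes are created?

The longest prefix of "ehspsd" already in the trie is "ehs" (length 3).
New nodes needed: |"ehspsd"| − 3 = 6 − 3 = 3.

3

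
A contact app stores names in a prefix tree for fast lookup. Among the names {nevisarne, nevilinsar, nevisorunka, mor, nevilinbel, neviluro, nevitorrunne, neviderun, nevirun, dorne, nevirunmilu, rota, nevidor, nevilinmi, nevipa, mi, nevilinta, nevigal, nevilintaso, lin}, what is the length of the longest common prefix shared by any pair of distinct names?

The deepest shared node is where two words last agree before diverging.
"nevilinta" and "nevilintaso" agree on "nevilinta" (9 characters) before diverging; nothing deeper is shared.
Longest shared-prefix length: 9

9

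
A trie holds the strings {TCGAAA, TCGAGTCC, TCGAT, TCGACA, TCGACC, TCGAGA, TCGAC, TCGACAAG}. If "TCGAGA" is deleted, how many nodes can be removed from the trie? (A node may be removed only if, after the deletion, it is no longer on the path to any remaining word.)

1

A node on "TCGAGA"'s path can go only if nothing else ends at it or branches off below it.
The suffix "A" (1 node) is used only by "TCGAGA"; the node for "TCGAG" still has the child "T", so pruning stops there.
Nodes removed: 1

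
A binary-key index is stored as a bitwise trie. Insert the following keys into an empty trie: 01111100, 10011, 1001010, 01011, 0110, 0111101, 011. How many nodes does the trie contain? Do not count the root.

22

Trace insertions, counting only characters that open a new branch:
  "01111100" → 8 new (0, 1, 1, 1, 1, 1, 0, 0)
  "10011" → 5 new (1, 0, 0, 1, 1)
  "1001010" → prefix "1001" already present; 3 new (0, 1, 0)
  "01011" → prefix "01" already present; 3 new (0, 1, 1)
  "0110" → prefix "011" already present; 1 new (0)
  "0111101" → prefix "01111" already present; 2 new (0, 1)
  "011" → prefix "011" already present; 0 new (none)
Total nodes = 8 + 5 + 3 + 3 + 1 + 2 + 0 = 22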